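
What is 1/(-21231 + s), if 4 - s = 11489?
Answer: -1/32716 ≈ -3.0566e-5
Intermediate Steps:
s = -11485 (s = 4 - 1*11489 = 4 - 11489 = -11485)
1/(-21231 + s) = 1/(-21231 - 11485) = 1/(-32716) = -1/32716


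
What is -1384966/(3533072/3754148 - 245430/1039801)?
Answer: -675788419803283171/344038906879 ≈ -1.9643e+6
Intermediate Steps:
-1384966/(3533072/3754148 - 245430/1039801) = -1384966/(3533072*(1/3754148) - 245430*1/1039801) = -1384966/(883268/938537 - 245430/1039801) = -1384966/688077813758/975891711137 = -1384966*975891711137/688077813758 = -675788419803283171/344038906879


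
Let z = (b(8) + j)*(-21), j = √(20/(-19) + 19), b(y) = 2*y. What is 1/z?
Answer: -304/94983 + √6479/94983 ≈ -0.0023531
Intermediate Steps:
j = √6479/19 (j = √(20*(-1/19) + 19) = √(-20/19 + 19) = √(341/19) = √6479/19 ≈ 4.2364)
z = -336 - 21*√6479/19 (z = (2*8 + √6479/19)*(-21) = (16 + √6479/19)*(-21) = -336 - 21*√6479/19 ≈ -424.96)
1/z = 1/(-336 - 21*√6479/19)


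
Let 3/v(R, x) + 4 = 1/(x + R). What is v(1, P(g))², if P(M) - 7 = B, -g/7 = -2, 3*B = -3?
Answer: 49/81 ≈ 0.60494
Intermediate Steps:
B = -1 (B = (⅓)*(-3) = -1)
g = 14 (g = -7*(-2) = 14)
P(M) = 6 (P(M) = 7 - 1 = 6)
v(R, x) = 3/(-4 + 1/(R + x)) (v(R, x) = 3/(-4 + 1/(x + R)) = 3/(-4 + 1/(R + x)))
v(1, P(g))² = (3*(-1*1 - 1*6)/(-1 + 4*1 + 4*6))² = (3*(-1 - 6)/(-1 + 4 + 24))² = (3*(-7)/27)² = (3*(1/27)*(-7))² = (-7/9)² = 49/81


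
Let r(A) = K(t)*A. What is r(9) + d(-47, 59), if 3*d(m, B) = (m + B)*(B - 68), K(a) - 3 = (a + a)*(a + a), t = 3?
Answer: 315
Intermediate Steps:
K(a) = 3 + 4*a**2 (K(a) = 3 + (a + a)*(a + a) = 3 + (2*a)*(2*a) = 3 + 4*a**2)
d(m, B) = (-68 + B)*(B + m)/3 (d(m, B) = ((m + B)*(B - 68))/3 = ((B + m)*(-68 + B))/3 = ((-68 + B)*(B + m))/3 = (-68 + B)*(B + m)/3)
r(A) = 39*A (r(A) = (3 + 4*3**2)*A = (3 + 4*9)*A = (3 + 36)*A = 39*A)
r(9) + d(-47, 59) = 39*9 + (-68/3*59 - 68/3*(-47) + (1/3)*59**2 + (1/3)*59*(-47)) = 351 + (-4012/3 + 3196/3 + (1/3)*3481 - 2773/3) = 351 + (-4012/3 + 3196/3 + 3481/3 - 2773/3) = 351 - 36 = 315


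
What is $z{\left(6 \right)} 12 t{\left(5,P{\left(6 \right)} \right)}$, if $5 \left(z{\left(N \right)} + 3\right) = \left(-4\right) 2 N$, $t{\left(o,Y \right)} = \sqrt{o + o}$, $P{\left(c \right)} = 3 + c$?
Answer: $- \frac{756 \sqrt{10}}{5} \approx -478.14$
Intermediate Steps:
$t{\left(o,Y \right)} = \sqrt{2} \sqrt{o}$ ($t{\left(o,Y \right)} = \sqrt{2 o} = \sqrt{2} \sqrt{o}$)
$z{\left(N \right)} = -3 - \frac{8 N}{5}$ ($z{\left(N \right)} = -3 + \frac{\left(-4\right) 2 N}{5} = -3 + \frac{\left(-8\right) N}{5} = -3 - \frac{8 N}{5}$)
$z{\left(6 \right)} 12 t{\left(5,P{\left(6 \right)} \right)} = \left(-3 - \frac{48}{5}\right) 12 \sqrt{2} \sqrt{5} = \left(-3 - \frac{48}{5}\right) 12 \sqrt{10} = \left(- \frac{63}{5}\right) 12 \sqrt{10} = - \frac{756 \sqrt{10}}{5}$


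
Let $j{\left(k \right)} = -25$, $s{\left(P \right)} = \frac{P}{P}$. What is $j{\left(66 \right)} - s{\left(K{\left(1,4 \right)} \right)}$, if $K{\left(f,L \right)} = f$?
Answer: $-26$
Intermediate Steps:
$s{\left(P \right)} = 1$
$j{\left(66 \right)} - s{\left(K{\left(1,4 \right)} \right)} = -25 - 1 = -26$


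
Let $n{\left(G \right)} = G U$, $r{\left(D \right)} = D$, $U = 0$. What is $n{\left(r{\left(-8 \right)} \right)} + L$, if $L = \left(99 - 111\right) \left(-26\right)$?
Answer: $312$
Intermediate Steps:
$L = 312$ ($L = \left(-12\right) \left(-26\right) = 312$)
$n{\left(G \right)} = 0$ ($n{\left(G \right)} = G 0 = 0$)
$n{\left(r{\left(-8 \right)} \right)} + L = 0 + 312 = 312$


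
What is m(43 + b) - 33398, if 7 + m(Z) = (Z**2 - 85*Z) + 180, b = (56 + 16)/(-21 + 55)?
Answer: -10122051/289 ≈ -35024.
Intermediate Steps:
b = 36/17 (b = 72/34 = 72*(1/34) = 36/17 ≈ 2.1176)
m(Z) = 173 + Z**2 - 85*Z (m(Z) = -7 + ((Z**2 - 85*Z) + 180) = -7 + (180 + Z**2 - 85*Z) = 173 + Z**2 - 85*Z)
m(43 + b) - 33398 = (173 + (43 + 36/17)**2 - 85*(43 + 36/17)) - 33398 = (173 + (767/17)**2 - 85*767/17) - 33398 = (173 + 588289/289 - 3835) - 33398 = -470029/289 - 33398 = -10122051/289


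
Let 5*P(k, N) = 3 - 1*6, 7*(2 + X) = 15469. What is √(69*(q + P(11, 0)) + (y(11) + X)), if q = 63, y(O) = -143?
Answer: 3*√867090/35 ≈ 79.815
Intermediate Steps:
X = 15455/7 (X = -2 + (⅐)*15469 = -2 + 15469/7 = 15455/7 ≈ 2207.9)
P(k, N) = -⅗ (P(k, N) = (3 - 1*6)/5 = (3 - 6)/5 = (⅕)*(-3) = -⅗)
√(69*(q + P(11, 0)) + (y(11) + X)) = √(69*(63 - ⅗) + (-143 + 15455/7)) = √(69*(312/5) + 14454/7) = √(21528/5 + 14454/7) = √(222966/35) = 3*√867090/35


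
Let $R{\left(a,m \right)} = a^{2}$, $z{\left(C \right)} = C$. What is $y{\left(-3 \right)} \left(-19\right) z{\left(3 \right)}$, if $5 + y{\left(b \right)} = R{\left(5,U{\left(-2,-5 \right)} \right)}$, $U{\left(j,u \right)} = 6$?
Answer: $-1140$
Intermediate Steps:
$y{\left(b \right)} = 20$ ($y{\left(b \right)} = -5 + 5^{2} = -5 + 25 = 20$)
$y{\left(-3 \right)} \left(-19\right) z{\left(3 \right)} = 20 \left(-19\right) 3 = \left(-380\right) 3 = -1140$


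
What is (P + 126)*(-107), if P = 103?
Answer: -24503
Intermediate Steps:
(P + 126)*(-107) = (103 + 126)*(-107) = 229*(-107) = -24503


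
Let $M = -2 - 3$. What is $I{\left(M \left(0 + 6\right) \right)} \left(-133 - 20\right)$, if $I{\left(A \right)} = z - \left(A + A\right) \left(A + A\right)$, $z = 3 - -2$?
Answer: $550035$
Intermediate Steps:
$M = -5$ ($M = -2 - 3 = -5$)
$z = 5$ ($z = 3 + 2 = 5$)
$I{\left(A \right)} = 5 - 4 A^{2}$ ($I{\left(A \right)} = 5 - \left(A + A\right) \left(A + A\right) = 5 - 2 A 2 A = 5 - 4 A^{2}$)
$I{\left(M \left(0 + 6\right) \right)} \left(-133 - 20\right) = \left(5 - 4 \left(- 5 \left(0 + 6\right)\right)^{2}\right) \left(-133 - 20\right) = \left(5 - 4 \left(\left(-5\right) 6\right)^{2}\right) \left(-153\right) = \left(5 - 4 \left(-30\right)^{2}\right) \left(-153\right) = \left(5 - 3600\right) \left(-153\right) = \left(-3595\right) \left(-153\right) = 550035$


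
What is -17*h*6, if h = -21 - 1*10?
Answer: 3162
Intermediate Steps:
h = -31 (h = -21 - 10 = -31)
-17*h*6 = -17*(-31)*6 = 527*6 = 3162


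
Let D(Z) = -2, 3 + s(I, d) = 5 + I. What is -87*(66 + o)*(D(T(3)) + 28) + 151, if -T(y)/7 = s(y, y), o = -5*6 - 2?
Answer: -76757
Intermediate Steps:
s(I, d) = 2 + I (s(I, d) = -3 + (5 + I) = 2 + I)
o = -32 (o = -30 - 2 = -32)
T(y) = -14 - 7*y (T(y) = -7*(2 + y) = -14 - 7*y)
-87*(66 + o)*(D(T(3)) + 28) + 151 = -87*(66 - 32)*(-2 + 28) + 151 = -2958*26 + 151 = -87*884 + 151 = -76908 + 151 = -76757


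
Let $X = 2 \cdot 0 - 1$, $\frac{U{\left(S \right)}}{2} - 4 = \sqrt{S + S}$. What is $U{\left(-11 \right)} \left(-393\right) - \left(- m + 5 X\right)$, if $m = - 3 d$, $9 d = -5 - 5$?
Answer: $- \frac{9407}{3} - 786 i \sqrt{22} \approx -3135.7 - 3686.7 i$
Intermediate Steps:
$d = - \frac{10}{9}$ ($d = \frac{-5 - 5}{9} = \frac{1}{9} \left(-10\right) = - \frac{10}{9} \approx -1.1111$)
$U{\left(S \right)} = 8 + 2 \sqrt{2} \sqrt{S}$ ($U{\left(S \right)} = 8 + 2 \sqrt{S + S} = 8 + 2 \sqrt{2 S} = 8 + 2 \sqrt{2} \sqrt{S}$)
$m = \frac{10}{3}$ ($m = \left(-3\right) \left(- \frac{10}{9}\right) = \frac{10}{3} \approx 3.3333$)
$X = -1$ ($X = 0 - 1 = -1$)
$U{\left(-11 \right)} \left(-393\right) - \left(- m + 5 X\right) = \left(8 + 2 \sqrt{2} \sqrt{-11}\right) \left(-393\right) + \left(\left(-5\right) \left(-1\right) + \frac{10}{3}\right) = \left(8 + 2 \sqrt{2} i \sqrt{11}\right) \left(-393\right) + \left(5 + \frac{10}{3}\right) = \left(8 + 2 i \sqrt{22}\right) \left(-393\right) + \frac{25}{3} = \left(-3144 - 786 i \sqrt{22}\right) + \frac{25}{3} = - \frac{9407}{3} - 786 i \sqrt{22}$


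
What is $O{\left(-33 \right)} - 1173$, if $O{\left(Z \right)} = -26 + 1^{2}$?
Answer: $-1198$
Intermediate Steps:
$O{\left(Z \right)} = -25$ ($O{\left(Z \right)} = -26 + 1 = -25$)
$O{\left(-33 \right)} - 1173 = -25 - 1173 = -1198$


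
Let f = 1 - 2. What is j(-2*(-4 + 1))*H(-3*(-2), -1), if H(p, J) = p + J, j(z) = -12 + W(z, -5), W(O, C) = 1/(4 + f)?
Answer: -175/3 ≈ -58.333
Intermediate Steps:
f = -1
W(O, C) = 1/3 (W(O, C) = 1/(4 - 1) = 1/3)
j(z) = -35/3 (j(z) = -12 + 1/3 = -35/3)
H(p, J) = J + p
j(-2*(-4 + 1))*H(-3*(-2), -1) = -35*(-1 - 3*(-2))/3 = -35*(-1 + 6)/3 = -35/3*5 = -175/3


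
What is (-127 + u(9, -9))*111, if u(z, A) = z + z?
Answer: -12099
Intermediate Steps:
u(z, A) = 2*z
(-127 + u(9, -9))*111 = (-127 + 2*9)*111 = (-127 + 18)*111 = -109*111 = -12099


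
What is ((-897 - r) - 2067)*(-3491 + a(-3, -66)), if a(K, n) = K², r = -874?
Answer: 7277380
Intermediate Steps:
((-897 - r) - 2067)*(-3491 + a(-3, -66)) = ((-897 - 1*(-874)) - 2067)*(-3491 + (-3)²) = ((-897 + 874) - 2067)*(-3491 + 9) = (-23 - 2067)*(-3482) = -2090*(-3482) = 7277380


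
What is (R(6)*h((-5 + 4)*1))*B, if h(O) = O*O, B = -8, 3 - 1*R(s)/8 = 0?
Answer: -192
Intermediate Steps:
R(s) = 24 (R(s) = 24 - 8*0 = 24 + 0 = 24)
h(O) = O²
(R(6)*h((-5 + 4)*1))*B = (24*((-5 + 4)*1)²)*(-8) = (24*(-1*1)²)*(-8) = (24*(-1)²)*(-8) = (24*1)*(-8) = 24*(-8) = -192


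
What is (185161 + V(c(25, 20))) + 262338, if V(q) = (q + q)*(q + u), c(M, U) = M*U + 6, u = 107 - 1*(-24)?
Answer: 1092143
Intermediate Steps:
u = 131 (u = 107 + 24 = 131)
c(M, U) = 6 + M*U
V(q) = 2*q*(131 + q) (V(q) = (q + q)*(q + 131) = (2*q)*(131 + q) = 2*q*(131 + q))
(185161 + V(c(25, 20))) + 262338 = (185161 + 2*(6 + 25*20)*(131 + (6 + 25*20))) + 262338 = (185161 + 2*(6 + 500)*(131 + (6 + 500))) + 262338 = (185161 + 2*506*(131 + 506)) + 262338 = (185161 + 2*506*637) + 262338 = (185161 + 644644) + 262338 = 829805 + 262338 = 1092143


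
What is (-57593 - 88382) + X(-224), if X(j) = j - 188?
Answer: -146387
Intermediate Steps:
X(j) = -188 + j
(-57593 - 88382) + X(-224) = (-57593 - 88382) + (-188 - 224) = -145975 - 412 = -146387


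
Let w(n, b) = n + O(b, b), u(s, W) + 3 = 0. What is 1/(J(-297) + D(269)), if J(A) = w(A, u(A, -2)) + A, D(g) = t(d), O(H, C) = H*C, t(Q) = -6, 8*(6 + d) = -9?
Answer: -1/591 ≈ -0.0016920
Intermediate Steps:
d = -57/8 (d = -6 + (⅛)*(-9) = -6 - 9/8 = -57/8 ≈ -7.1250)
O(H, C) = C*H
u(s, W) = -3 (u(s, W) = -3 + 0 = -3)
D(g) = -6
w(n, b) = n + b² (w(n, b) = n + b*b = n + b²)
J(A) = 9 + 2*A (J(A) = (A + (-3)²) + A = (A + 9) + A = (9 + A) + A = 9 + 2*A)
1/(J(-297) + D(269)) = 1/((9 + 2*(-297)) - 6) = 1/((9 - 594) - 6) = 1/(-585 - 6) = 1/(-591) = -1/591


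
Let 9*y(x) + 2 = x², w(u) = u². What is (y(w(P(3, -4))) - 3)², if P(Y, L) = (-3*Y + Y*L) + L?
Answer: 152565235216/81 ≈ 1.8835e+9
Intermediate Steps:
P(Y, L) = L - 3*Y + L*Y (P(Y, L) = (-3*Y + L*Y) + L = L - 3*Y + L*Y)
y(x) = -2/9 + x²/9
(y(w(P(3, -4))) - 3)² = ((-2/9 + ((-4 - 3*3 - 4*3)²)²/9) - 3)² = ((-2/9 + ((-4 - 9 - 12)²)²/9) - 3)² = ((-2/9 + ((-25)²)²/9) - 3)² = ((-2/9 + (⅑)*625²) - 3)² = ((-2/9 + (⅑)*390625) - 3)² = ((-2/9 + 390625/9) - 3)² = (390623/9 - 3)² = (390596/9)² = 152565235216/81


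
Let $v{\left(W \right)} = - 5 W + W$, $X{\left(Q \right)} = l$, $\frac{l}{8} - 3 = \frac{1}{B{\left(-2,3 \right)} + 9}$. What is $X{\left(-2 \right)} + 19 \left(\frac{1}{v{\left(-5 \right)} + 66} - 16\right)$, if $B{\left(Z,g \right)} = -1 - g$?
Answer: $- \frac{119617}{430} \approx -278.18$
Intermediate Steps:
$l = \frac{128}{5}$ ($l = 24 + \frac{8}{\left(-1 - 3\right) + 9} = 24 + \frac{8}{-4 + 9} = 24 + \frac{8}{5} = \frac{128}{5} \approx 25.6$)
$X{\left(Q \right)} = \frac{128}{5}$
$v{\left(W \right)} = - 4 W$
$X{\left(-2 \right)} + 19 \left(\frac{1}{v{\left(-5 \right)} + 66} - 16\right) = \frac{128}{5} + 19 \left(\frac{1}{\left(-4\right) \left(-5\right) + 66} - 16\right) = \frac{128}{5} + 19 \left(\frac{1}{20 + 66} - 16\right) = \frac{128}{5} + 19 \left(\frac{1}{86} - 16\right) = \frac{128}{5} + 19 \left(- \frac{1375}{86}\right) = \frac{128}{5} - \frac{26125}{86} = - \frac{119617}{430}$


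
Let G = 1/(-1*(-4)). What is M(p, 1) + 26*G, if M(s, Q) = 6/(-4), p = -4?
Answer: 5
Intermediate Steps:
M(s, Q) = -3/2 (M(s, Q) = 6*(-¼) = -3/2)
G = ¼ (G = 1/4 = 1*(¼) = ¼ ≈ 0.25000)
M(p, 1) + 26*G = -3/2 + 26*(¼) = -3/2 + 13/2 = 5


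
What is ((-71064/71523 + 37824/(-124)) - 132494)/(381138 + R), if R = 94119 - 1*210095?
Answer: -5452702661/10887419139 ≈ -0.50083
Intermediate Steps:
R = -115976 (R = 94119 - 210095 = -115976)
((-71064/71523 + 37824/(-124)) - 132494)/(381138 + R) = ((-71064/71523 + 37824/(-124)) - 132494)/(381138 - 115976) = ((-71064*1/71523 + 37824*(-1/124)) - 132494)/265162 = ((-2632/2649 - 9456/31) - 132494)*(1/265162) = (-25130536/82119 - 132494)*(1/265162) = -10905405322/82119*1/265162 = -5452702661/10887419139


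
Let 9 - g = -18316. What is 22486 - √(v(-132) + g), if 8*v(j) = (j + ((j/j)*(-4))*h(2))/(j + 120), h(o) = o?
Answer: 22486 - 11*√21810/12 ≈ 22351.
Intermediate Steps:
g = 18325 (g = 9 - 1*(-18316) = 9 + 18316 = 18325)
v(j) = (-8 + j)/(8*(120 + j)) (v(j) = ((j + ((j/j)*(-4))*2)/(j + 120))/8 = ((j + (1*(-4))*2)/(120 + j))/8 = ((j - 4*2)/(120 + j))/8 = ((j - 8)/(120 + j))/8 = ((-8 + j)/(120 + j))/8 = (-8 + j)/(8*(120 + j)))
22486 - √(v(-132) + g) = 22486 - √((-8 - 132)/(8*(120 - 132)) + 18325) = 22486 - √((⅛)*(-140)/(-12) + 18325) = 22486 - √((⅛)*(-1/12)*(-140) + 18325) = 22486 - √(35/24 + 18325) = 22486 - √(439835/24) = 22486 - 11*√21810/12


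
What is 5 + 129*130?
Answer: 16775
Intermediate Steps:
5 + 129*130 = 5 + 16770 = 16775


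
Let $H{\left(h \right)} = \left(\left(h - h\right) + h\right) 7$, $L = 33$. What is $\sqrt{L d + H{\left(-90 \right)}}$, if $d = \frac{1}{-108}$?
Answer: $\frac{i \sqrt{22691}}{6} \approx 25.106 i$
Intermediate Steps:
$d = - \frac{1}{108} \approx -0.0092593$
$H{\left(h \right)} = 7 h$ ($H{\left(h \right)} = \left(0 + h\right) 7 = h 7 = 7 h$)
$\sqrt{L d + H{\left(-90 \right)}} = \sqrt{33 \left(- \frac{1}{108}\right) + 7 \left(-90\right)} = \sqrt{- \frac{11}{36} - 630} = \sqrt{- \frac{22691}{36}} = \frac{i \sqrt{22691}}{6}$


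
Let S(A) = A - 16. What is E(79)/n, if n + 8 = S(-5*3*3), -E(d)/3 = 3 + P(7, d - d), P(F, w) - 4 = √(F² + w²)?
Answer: 14/23 ≈ 0.60870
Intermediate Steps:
P(F, w) = 4 + √(F² + w²)
E(d) = -42 (E(d) = -3*(3 + (4 + √(7² + (d - d)²))) = -3*(3 + (4 + √(49 + 0²))) = -3*(3 + (4 + √(49 + 0))) = -3*(3 + (4 + √49)) = -3*(3 + (4 + 7)) = -3*(3 + 11) = -3*14 = -42)
S(A) = -16 + A
n = -69 (n = -8 + (-16 - 5*3*3) = -8 + (-16 - 15*3) = -8 + (-16 - 45) = -8 - 61 = -69)
E(79)/n = -42/(-69) = -42*(-1/69) = 14/23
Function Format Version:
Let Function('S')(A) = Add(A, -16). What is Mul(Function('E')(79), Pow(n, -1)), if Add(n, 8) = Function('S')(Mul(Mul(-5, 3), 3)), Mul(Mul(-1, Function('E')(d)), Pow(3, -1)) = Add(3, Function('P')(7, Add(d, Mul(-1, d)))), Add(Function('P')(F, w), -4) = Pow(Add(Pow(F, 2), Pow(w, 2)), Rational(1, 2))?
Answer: Rational(14, 23) ≈ 0.60870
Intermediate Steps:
Function('P')(F, w) = Add(4, Pow(Add(Pow(F, 2), Pow(w, 2)), Rational(1, 2)))
Function('E')(d) = -42 (Function('E')(d) = Mul(-3, Add(3, Add(4, Pow(Add(Pow(7, 2), Pow(Add(d, Mul(-1, d)), 2)), Rational(1, 2))))) = Mul(-3, Add(3, Add(4, Pow(Add(49, Pow(0, 2)), Rational(1, 2))))) = Mul(-3, Add(3, Add(4, Pow(Add(49, 0), Rational(1, 2))))) = Mul(-3, Add(3, Add(4, Pow(49, Rational(1, 2))))) = Mul(-3, Add(3, Add(4, 7))) = Mul(-3, Add(3, 11)) = Mul(-3, 14) = -42)
Function('S')(A) = Add(-16, A)
n = -69 (n = Add(-8, Add(-16, Mul(Mul(-5, 3), 3))) = Add(-8, Add(-16, Mul(-15, 3))) = Add(-8, Add(-16, -45)) = Add(-8, -61) = -69)
Mul(Function('E')(79), Pow(n, -1)) = Mul(-42, Pow(-69, -1)) = Mul(-42, Rational(-1, 69)) = Rational(14, 23)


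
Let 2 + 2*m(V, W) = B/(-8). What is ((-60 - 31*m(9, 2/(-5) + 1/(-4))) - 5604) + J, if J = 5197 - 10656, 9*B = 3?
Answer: -532385/48 ≈ -11091.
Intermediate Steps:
B = 1/3 (B = (1/9)*3 = 1/3 ≈ 0.33333)
J = -5459
m(V, W) = -49/48 (m(V, W) = -1 + ((1/3)/(-8))/2 = -1 + ((1/3)*(-1/8))/2 = -1 + (1/2)*(-1/24) = -1 - 1/48 = -49/48)
((-60 - 31*m(9, 2/(-5) + 1/(-4))) - 5604) + J = ((-60 - 31*(-49/48)) - 5604) - 5459 = ((-60 + 1519/48) - 5604) - 5459 = (-1361/48 - 5604) - 5459 = -270353/48 - 5459 = -532385/48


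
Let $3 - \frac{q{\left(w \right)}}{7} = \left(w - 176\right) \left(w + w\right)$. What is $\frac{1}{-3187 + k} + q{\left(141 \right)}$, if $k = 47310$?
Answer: $\frac{3049384654}{44123} \approx 69111.0$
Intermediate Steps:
$q{\left(w \right)} = 21 - 14 w \left(-176 + w\right)$ ($q{\left(w \right)} = 21 - 7 \left(w - 176\right) \left(w + w\right) = 21 - 7 \left(-176 + w\right) 2 w = 21 - 7 \cdot 2 w \left(-176 + w\right) = 21 - 14 w \left(-176 + w\right)$)
$\frac{1}{-3187 + k} + q{\left(141 \right)} = \frac{1}{-3187 + 47310} + \left(21 - 14 \cdot 141^{2} + 2464 \cdot 141\right) = \frac{1}{44123} + \left(21 - 278334 + 347424\right) = \frac{1}{44123} + 69111 = \frac{3049384654}{44123}$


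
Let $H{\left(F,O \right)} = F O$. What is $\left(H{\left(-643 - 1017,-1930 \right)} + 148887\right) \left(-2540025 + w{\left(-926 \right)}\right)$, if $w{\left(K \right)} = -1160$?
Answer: $-8519797914095$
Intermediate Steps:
$\left(H{\left(-643 - 1017,-1930 \right)} + 148887\right) \left(-2540025 + w{\left(-926 \right)}\right) = \left(\left(-643 - 1017\right) \left(-1930\right) + 148887\right) \left(-2540025 - 1160\right) = \left(\left(-643 - 1017\right) \left(-1930\right) + 148887\right) \left(-2541185\right) = \left(\left(-1660\right) \left(-1930\right) + 148887\right) \left(-2541185\right) = \left(3203800 + 148887\right) \left(-2541185\right) = 3352687 \left(-2541185\right) = -8519797914095$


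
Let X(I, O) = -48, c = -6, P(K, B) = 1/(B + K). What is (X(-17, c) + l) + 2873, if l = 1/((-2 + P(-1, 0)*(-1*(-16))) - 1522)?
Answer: 4350499/1540 ≈ 2825.0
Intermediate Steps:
l = -1/1540 (l = 1/((-2 + (-1*(-16))/(0 - 1)) - 1522) = 1/((-2 + 16/(-1)) - 1522) = 1/((-2 - 1*16) - 1522) = 1/((-2 - 16) - 1522) = 1/(-18 - 1522) = 1/(-1540) = -1/1540 ≈ -0.00064935)
(X(-17, c) + l) + 2873 = (-48 - 1/1540) + 2873 = -73921/1540 + 2873 = 4350499/1540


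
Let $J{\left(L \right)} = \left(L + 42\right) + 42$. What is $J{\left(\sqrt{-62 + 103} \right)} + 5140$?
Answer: $5224 + \sqrt{41} \approx 5230.4$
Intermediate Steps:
$J{\left(L \right)} = 84 + L$ ($J{\left(L \right)} = \left(42 + L\right) + 42 = 84 + L$)
$J{\left(\sqrt{-62 + 103} \right)} + 5140 = \left(84 + \sqrt{-62 + 103}\right) + 5140 = \left(84 + \sqrt{41}\right) + 5140 = 5224 + \sqrt{41}$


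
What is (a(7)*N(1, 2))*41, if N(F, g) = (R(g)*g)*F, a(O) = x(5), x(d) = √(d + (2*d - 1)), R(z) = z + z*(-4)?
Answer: -492*√14 ≈ -1840.9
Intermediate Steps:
R(z) = -3*z (R(z) = z - 4*z = -3*z)
x(d) = √(-1 + 3*d) (x(d) = √(d + (-1 + 2*d)) = √(-1 + 3*d))
a(O) = √14 (a(O) = √(-1 + 3*5) = √(-1 + 15) = √14)
N(F, g) = -3*F*g² (N(F, g) = ((-3*g)*g)*F = (-3*g²)*F = -3*F*g²)
(a(7)*N(1, 2))*41 = (√14*(-3*1*2²))*41 = (√14*(-3*1*4))*41 = (√14*(-12))*41 = -12*√14*41 = -492*√14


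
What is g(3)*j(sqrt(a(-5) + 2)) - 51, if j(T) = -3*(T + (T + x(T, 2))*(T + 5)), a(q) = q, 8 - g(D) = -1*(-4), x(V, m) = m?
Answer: -135 - 96*I*sqrt(3) ≈ -135.0 - 166.28*I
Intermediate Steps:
g(D) = 4 (g(D) = 8 - (-1)*(-4) = 8 - 1*4 = 8 - 4 = 4)
j(T) = -3*T - 3*(2 + T)*(5 + T) (j(T) = -3*(T + (T + 2)*(T + 5)) = -3*(T + (2 + T)*(5 + T)) = -3*T - 3*(2 + T)*(5 + T))
g(3)*j(sqrt(a(-5) + 2)) - 51 = 4*(-30 - 24*sqrt(-5 + 2) - 3*(sqrt(-5 + 2))**2) - 51 = 4*(-30 - 24*I*sqrt(3) - 3*(sqrt(-3))**2) - 51 = 4*(-30 - 24*I*sqrt(3) - 3*(I*sqrt(3))**2) - 51 = 4*(-30 - 24*I*sqrt(3) - 3*(-3)) - 51 = 4*(-30 - 24*I*sqrt(3) + 9) - 51 = 4*(-21 - 24*I*sqrt(3)) - 51 = (-84 - 96*I*sqrt(3)) - 51 = -135 - 96*I*sqrt(3)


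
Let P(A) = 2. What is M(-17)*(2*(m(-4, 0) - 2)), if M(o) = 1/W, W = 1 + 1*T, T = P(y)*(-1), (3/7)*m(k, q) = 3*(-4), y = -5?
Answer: 60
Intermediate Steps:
m(k, q) = -28 (m(k, q) = 7*(3*(-4))/3 = (7/3)*(-12) = -28)
T = -2 (T = 2*(-1) = -2)
W = -1 (W = 1 + 1*(-2) = 1 - 2 = -1)
M(o) = -1 (M(o) = 1/(-1) = -1)
M(-17)*(2*(m(-4, 0) - 2)) = -2*(-28 - 2) = -2*(-30) = -1*(-60) = 60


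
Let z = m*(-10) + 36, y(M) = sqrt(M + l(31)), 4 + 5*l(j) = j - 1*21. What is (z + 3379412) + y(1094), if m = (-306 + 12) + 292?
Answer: 3379468 + 74*sqrt(5)/5 ≈ 3.3795e+6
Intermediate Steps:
l(j) = -5 + j/5 (l(j) = -4/5 + (j - 1*21)/5 = -4/5 + (j - 21)/5 = -4/5 + (-21 + j)/5 = -4/5 + (-21/5 + j/5) = -5 + j/5)
m = -2 (m = -294 + 292 = -2)
y(M) = sqrt(6/5 + M) (y(M) = sqrt(M + (-5 + (1/5)*31)) = sqrt(M + (-5 + 31/5)) = sqrt(M + 6/5) = sqrt(6/5 + M))
z = 56 (z = -2*(-10) + 36 = 20 + 36 = 56)
(z + 3379412) + y(1094) = (56 + 3379412) + sqrt(30 + 25*1094)/5 = 3379468 + sqrt(30 + 27350)/5 = 3379468 + sqrt(27380)/5 = 3379468 + (74*sqrt(5))/5 = 3379468 + 74*sqrt(5)/5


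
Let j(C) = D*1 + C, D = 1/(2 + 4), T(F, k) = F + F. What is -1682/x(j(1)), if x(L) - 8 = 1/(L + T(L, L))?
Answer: -203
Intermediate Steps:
T(F, k) = 2*F
D = ⅙ (D = 1/6 = ⅙ ≈ 0.16667)
j(C) = ⅙ + C (j(C) = (⅙)*1 + C = ⅙ + C)
x(L) = 8 + 1/(3*L) (x(L) = 8 + 1/(L + 2*L) = 8 + 1/(3*L))
-1682/x(j(1)) = -1682/(8 + 1/(3*(⅙ + 1))) = -1682/(8 + 1/(3*(7/6))) = -1682/(8 + (⅓)*(6/7)) = -1682/(8 + 2/7) = -1682/58/7 = -1682*7/58 = -203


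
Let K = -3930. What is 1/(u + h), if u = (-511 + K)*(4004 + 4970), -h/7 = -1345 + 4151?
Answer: -1/39873176 ≈ -2.5080e-8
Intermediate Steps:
h = -19642 (h = -7*(-1345 + 4151) = -7*2806 = -19642)
u = -39853534 (u = (-511 - 3930)*(4004 + 4970) = -4441*8974 = -39853534)
1/(u + h) = 1/(-39853534 - 19642) = 1/(-39873176) = -1/39873176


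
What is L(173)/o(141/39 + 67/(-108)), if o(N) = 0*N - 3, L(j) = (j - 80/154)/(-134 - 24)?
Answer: 4427/12166 ≈ 0.36388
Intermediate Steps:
L(j) = 20/6083 - j/158 (L(j) = (j - 80*1/154)/(-158) = (j - 40/77)*(-1/158) = (-40/77 + j)*(-1/158) = 20/6083 - j/158)
o(N) = -3 (o(N) = 0 - 3 = -3)
L(173)/o(141/39 + 67/(-108)) = (20/6083 - 1/158*173)/(-3) = (20/6083 - 173/158)*(-⅓) = -13281/12166*(-⅓) = 4427/12166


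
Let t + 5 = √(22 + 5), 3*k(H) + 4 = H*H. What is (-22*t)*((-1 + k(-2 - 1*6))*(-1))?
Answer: -2090 + 1254*√3 ≈ 81.992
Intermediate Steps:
k(H) = -4/3 + H²/3 (k(H) = -4/3 + (H*H)/3 = -4/3 + H²/3)
t = -5 + 3*√3 (t = -5 + √(22 + 5) = -5 + √27 = -5 + 3*√3 ≈ 0.19615)
(-22*t)*((-1 + k(-2 - 1*6))*(-1)) = (-22*(-5 + 3*√3))*((-1 + (-4/3 + (-2 - 1*6)²/3))*(-1)) = (110 - 66*√3)*((-1 + (-4/3 + (-2 - 6)²/3))*(-1)) = (110 - 66*√3)*((-1 + (-4/3 + (⅓)*(-8)²))*(-1)) = (110 - 66*√3)*((-1 + (-4/3 + (⅓)*64))*(-1)) = (110 - 66*√3)*((-1 + (-4/3 + 64/3))*(-1)) = (110 - 66*√3)*((-1 + 20)*(-1)) = (110 - 66*√3)*(19*(-1)) = (110 - 66*√3)*(-19) = -2090 + 1254*√3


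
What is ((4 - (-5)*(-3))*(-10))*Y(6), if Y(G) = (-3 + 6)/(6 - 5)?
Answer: 330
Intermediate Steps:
Y(G) = 3 (Y(G) = 3/1 = 3*1 = 3)
((4 - (-5)*(-3))*(-10))*Y(6) = ((4 - (-5)*(-3))*(-10))*3 = ((4 - 1*15)*(-10))*3 = ((4 - 15)*(-10))*3 = -11*(-10)*3 = 110*3 = 330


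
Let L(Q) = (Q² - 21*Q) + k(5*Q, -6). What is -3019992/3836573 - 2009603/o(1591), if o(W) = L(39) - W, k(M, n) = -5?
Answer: 7707288737671/3429896262 ≈ 2247.1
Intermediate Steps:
L(Q) = -5 + Q² - 21*Q (L(Q) = (Q² - 21*Q) - 5 = -5 + Q² - 21*Q)
o(W) = 697 - W (o(W) = (-5 + 39² - 21*39) - W = (-5 + 1521 - 819) - W = 697 - W)
-3019992/3836573 - 2009603/o(1591) = -3019992/3836573 - 2009603/(697 - 1*1591) = -3019992*1/3836573 - 2009603/(697 - 1591) = -3019992/3836573 - 2009603/(-894) = -3019992/3836573 - 2009603*(-1/894) = -3019992/3836573 + 2009603/894 = 7707288737671/3429896262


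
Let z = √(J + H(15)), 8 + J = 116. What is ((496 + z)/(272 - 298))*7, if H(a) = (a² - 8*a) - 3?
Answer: -1736/13 - 7*√210/26 ≈ -137.44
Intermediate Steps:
J = 108 (J = -8 + 116 = 108)
H(a) = -3 + a² - 8*a
z = √210 (z = √(108 + (-3 + 15² - 8*15)) = √(108 + (-3 + 225 - 120)) = √(108 + 102) = √210 ≈ 14.491)
((496 + z)/(272 - 298))*7 = ((496 + √210)/(272 - 298))*7 = ((496 + √210)/(-26))*7 = ((496 + √210)*(-1/26))*7 = (-248/13 - √210/26)*7 = -1736/13 - 7*√210/26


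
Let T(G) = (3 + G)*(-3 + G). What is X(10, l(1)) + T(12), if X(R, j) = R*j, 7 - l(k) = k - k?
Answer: 205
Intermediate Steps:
l(k) = 7 (l(k) = 7 - (k - k) = 7 - 1*0 = 7 + 0 = 7)
T(G) = (-3 + G)*(3 + G)
X(10, l(1)) + T(12) = 10*7 + (-9 + 12**2) = 70 + (-9 + 144) = 70 + 135 = 205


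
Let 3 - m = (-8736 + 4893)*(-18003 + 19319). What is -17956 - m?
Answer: -5075347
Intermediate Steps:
m = 5057391 (m = 3 - (-8736 + 4893)*(-18003 + 19319) = 3 - (-3843)*1316 = 3 - 1*(-5057388) = 3 + 5057388 = 5057391)
-17956 - m = -17956 - 1*5057391 = -17956 - 5057391 = -5075347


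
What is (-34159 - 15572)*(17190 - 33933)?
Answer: 832646133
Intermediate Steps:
(-34159 - 15572)*(17190 - 33933) = -49731*(-16743) = 832646133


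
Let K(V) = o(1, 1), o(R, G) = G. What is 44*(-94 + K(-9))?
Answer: -4092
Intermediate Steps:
K(V) = 1
44*(-94 + K(-9)) = 44*(-94 + 1) = 44*(-93) = -4092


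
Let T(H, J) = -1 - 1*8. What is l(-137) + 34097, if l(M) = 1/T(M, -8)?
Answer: 306872/9 ≈ 34097.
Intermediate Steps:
T(H, J) = -9 (T(H, J) = -1 - 8 = -9)
l(M) = -1/9 (l(M) = 1/(-9) = -1/9)
l(-137) + 34097 = -1/9 + 34097 = 306872/9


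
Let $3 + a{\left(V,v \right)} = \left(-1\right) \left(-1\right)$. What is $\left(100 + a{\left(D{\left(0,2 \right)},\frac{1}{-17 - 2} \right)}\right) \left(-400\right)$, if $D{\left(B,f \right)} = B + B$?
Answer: $-39200$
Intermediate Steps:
$D{\left(B,f \right)} = 2 B$
$a{\left(V,v \right)} = -2$ ($a{\left(V,v \right)} = -3 - -1 = -3 + 1 = -2$)
$\left(100 + a{\left(D{\left(0,2 \right)},\frac{1}{-17 - 2} \right)}\right) \left(-400\right) = \left(100 - 2\right) \left(-400\right) = 98 \left(-400\right) = -39200$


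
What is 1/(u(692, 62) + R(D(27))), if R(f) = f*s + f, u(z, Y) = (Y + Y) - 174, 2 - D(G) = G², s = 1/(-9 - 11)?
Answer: -20/14813 ≈ -0.0013502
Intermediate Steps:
s = -1/20 (s = 1/(-20) = -1/20 ≈ -0.050000)
D(G) = 2 - G²
u(z, Y) = -174 + 2*Y (u(z, Y) = 2*Y - 174 = -174 + 2*Y)
R(f) = 19*f/20 (R(f) = f*(-1/20) + f = -f/20 + f = 19*f/20)
1/(u(692, 62) + R(D(27))) = 1/((-174 + 2*62) + 19*(2 - 1*27²)/20) = 1/((-174 + 124) + 19*(2 - 1*729)/20) = 1/(-50 + 19*(2 - 729)/20) = 1/(-50 + (19/20)*(-727)) = 1/(-50 - 13813/20) = 1/(-14813/20) = -20/14813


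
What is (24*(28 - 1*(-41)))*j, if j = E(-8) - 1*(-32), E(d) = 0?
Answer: 52992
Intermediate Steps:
j = 32 (j = 0 - 1*(-32) = 0 + 32 = 32)
(24*(28 - 1*(-41)))*j = (24*(28 - 1*(-41)))*32 = (24*(28 + 41))*32 = (24*69)*32 = 1656*32 = 52992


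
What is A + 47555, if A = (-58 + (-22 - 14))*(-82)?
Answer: 55263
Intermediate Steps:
A = 7708 (A = (-58 - 36)*(-82) = -94*(-82) = 7708)
A + 47555 = 7708 + 47555 = 55263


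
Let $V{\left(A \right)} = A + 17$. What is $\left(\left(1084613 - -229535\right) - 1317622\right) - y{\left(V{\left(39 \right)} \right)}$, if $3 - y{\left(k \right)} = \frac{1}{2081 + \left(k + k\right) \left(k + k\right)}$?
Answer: $- \frac{50851124}{14625} \approx -3477.0$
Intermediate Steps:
$V{\left(A \right)} = 17 + A$
$y{\left(k \right)} = 3 - \frac{1}{2081 + 4 k^{2}}$ ($y{\left(k \right)} = 3 - \frac{1}{2081 + \left(k + k\right) \left(k + k\right)} = 3 - \frac{1}{2081 + 2 k 2 k} = 3 - \frac{1}{2081 + 4 k^{2}}$)
$\left(\left(1084613 - -229535\right) - 1317622\right) - y{\left(V{\left(39 \right)} \right)} = \left(\left(1084613 - -229535\right) - 1317622\right) - \frac{2 \left(3121 + 6 \left(17 + 39\right)^{2}\right)}{2081 + 4 \left(17 + 39\right)^{2}} = \left(\left(1084613 + 229535\right) - 1317622\right) - \frac{2 \left(3121 + 6 \cdot 56^{2}\right)}{2081 + 4 \cdot 56^{2}} = \left(1314148 - 1317622\right) - \frac{2 \left(3121 + 6 \cdot 3136\right)}{2081 + 4 \cdot 3136} = -3474 - \frac{2 \left(3121 + 18816\right)}{2081 + 12544} = -3474 - 2 \cdot \frac{1}{14625} \cdot 21937 = -3474 - \frac{43874}{14625} = - \frac{50851124}{14625}$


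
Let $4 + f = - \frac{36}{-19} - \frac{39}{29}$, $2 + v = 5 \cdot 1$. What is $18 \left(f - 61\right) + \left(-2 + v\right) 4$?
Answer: $- \frac{637012}{551} \approx -1156.1$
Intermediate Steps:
$v = 3$ ($v = -2 + 5 \cdot 1 = -2 + 5 = 3$)
$f = - \frac{1901}{551}$ ($f = -4 - \left(- \frac{36}{19} + \frac{39}{29}\right) = -4 - - \frac{303}{551} = -4 + \left(\frac{36}{19} - \frac{39}{29}\right) = -4 + \frac{303}{551} = - \frac{1901}{551} \approx -3.4501$)
$18 \left(f - 61\right) + \left(-2 + v\right) 4 = 18 \left(- \frac{1901}{551} - 61\right) + \left(-2 + 3\right) 4 = 18 \left(- \frac{1901}{551} - 61\right) + 1 \cdot 4 = 18 \left(- \frac{35512}{551}\right) + 4 = - \frac{639216}{551} + 4 = - \frac{637012}{551}$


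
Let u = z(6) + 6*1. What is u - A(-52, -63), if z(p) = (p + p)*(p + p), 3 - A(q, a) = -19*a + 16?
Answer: 1360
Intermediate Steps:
A(q, a) = -13 + 19*a (A(q, a) = 3 - (-19*a + 16) = 3 - (16 - 19*a) = 3 + (-16 + 19*a) = -13 + 19*a)
z(p) = 4*p² (z(p) = (2*p)*(2*p) = 4*p²)
u = 150 (u = 4*6² + 6*1 = 4*36 + 6 = 144 + 6 = 150)
u - A(-52, -63) = 150 - (-13 + 19*(-63)) = 150 - (-13 - 1197) = 150 - 1*(-1210) = 150 + 1210 = 1360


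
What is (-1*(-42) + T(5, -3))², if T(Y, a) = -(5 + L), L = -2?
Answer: 1521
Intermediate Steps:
T(Y, a) = -3 (T(Y, a) = -(5 - 2) = -1*3 = -3)
(-1*(-42) + T(5, -3))² = (-1*(-42) - 3)² = (42 - 3)² = 39² = 1521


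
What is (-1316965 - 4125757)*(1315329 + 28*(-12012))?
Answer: -5328386738946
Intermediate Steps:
(-1316965 - 4125757)*(1315329 + 28*(-12012)) = -5442722*(1315329 - 336336) = -5442722*978993 = -5328386738946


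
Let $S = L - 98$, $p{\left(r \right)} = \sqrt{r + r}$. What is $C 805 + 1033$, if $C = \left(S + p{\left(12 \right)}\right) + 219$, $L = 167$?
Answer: $232873 + 1610 \sqrt{6} \approx 2.3682 \cdot 10^{5}$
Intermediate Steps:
$p{\left(r \right)} = \sqrt{2} \sqrt{r}$ ($p{\left(r \right)} = \sqrt{2 r} = \sqrt{2} \sqrt{r}$)
$S = 69$ ($S = 167 - 98 = 69$)
$C = 288 + 2 \sqrt{6}$ ($C = \left(69 + \sqrt{2} \sqrt{12}\right) + 219 = \left(69 + \sqrt{2} \cdot 2 \sqrt{3}\right) + 219 = \left(69 + 2 \sqrt{6}\right) + 219 = 288 + 2 \sqrt{6} \approx 292.9$)
$C 805 + 1033 = \left(288 + 2 \sqrt{6}\right) 805 + 1033 = \left(231840 + 1610 \sqrt{6}\right) + 1033 = 232873 + 1610 \sqrt{6}$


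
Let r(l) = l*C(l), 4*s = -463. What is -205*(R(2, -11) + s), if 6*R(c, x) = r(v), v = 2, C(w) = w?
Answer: 283105/12 ≈ 23592.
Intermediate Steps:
s = -463/4 (s = (1/4)*(-463) = -463/4 ≈ -115.75)
r(l) = l**2 (r(l) = l*l = l**2)
R(c, x) = 2/3 (R(c, x) = (1/6)*2**2 = (1/6)*4 = 2/3)
-205*(R(2, -11) + s) = -205*(2/3 - 463/4) = -205*(-1381/12) = 283105/12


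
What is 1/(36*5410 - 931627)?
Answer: -1/736867 ≈ -1.3571e-6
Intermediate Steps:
1/(36*5410 - 931627) = 1/(194760 - 931627) = 1/(-736867) = -1/736867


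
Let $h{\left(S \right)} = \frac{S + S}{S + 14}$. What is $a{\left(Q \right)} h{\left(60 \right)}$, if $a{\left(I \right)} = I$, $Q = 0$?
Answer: $0$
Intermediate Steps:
$h{\left(S \right)} = \frac{2 S}{14 + S}$
$a{\left(Q \right)} h{\left(60 \right)} = 0 \cdot 2 \cdot 60 \frac{1}{14 + 60} = 0 \cdot 2 \cdot 60 \cdot \frac{1}{74} = 0 \cdot \frac{60}{37} = 0$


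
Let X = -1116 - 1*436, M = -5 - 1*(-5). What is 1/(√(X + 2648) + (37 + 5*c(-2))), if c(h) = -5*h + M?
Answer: 87/6473 - 2*√274/6473 ≈ 0.0083260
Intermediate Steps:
M = 0 (M = -5 + 5 = 0)
c(h) = -5*h (c(h) = -5*h + 0 = -5*h)
X = -1552 (X = -1116 - 436 = -1552)
1/(√(X + 2648) + (37 + 5*c(-2))) = 1/(√(-1552 + 2648) + (37 + 5*(-5*(-2)))) = 1/(√1096 + (37 + 5*10)) = 1/(2*√274 + (37 + 50)) = 1/(2*√274 + 87) = 1/(87 + 2*√274)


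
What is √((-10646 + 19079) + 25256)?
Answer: √33689 ≈ 183.55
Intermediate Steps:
√((-10646 + 19079) + 25256) = √(8433 + 25256) = √33689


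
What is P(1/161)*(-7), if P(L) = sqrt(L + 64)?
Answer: -3*sqrt(184345)/23 ≈ -56.003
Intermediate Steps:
P(L) = sqrt(64 + L)
P(1/161)*(-7) = sqrt(64 + 1/161)*(-7) = sqrt(10305/161)*(-7) = (3*sqrt(184345)/161)*(-7) = -3*sqrt(184345)/23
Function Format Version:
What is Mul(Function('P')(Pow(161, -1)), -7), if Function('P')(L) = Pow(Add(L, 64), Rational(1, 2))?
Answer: Mul(Rational(-3, 23), Pow(184345, Rational(1, 2))) ≈ -56.003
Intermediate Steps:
Function('P')(L) = Pow(Add(64, L), Rational(1, 2))
Mul(Function('P')(Pow(161, -1)), -7) = Mul(Pow(Add(64, Pow(161, -1)), Rational(1, 2)), -7) = Mul(Pow(Add(64, Rational(1, 161)), Rational(1, 2)), -7) = Mul(Pow(Rational(10305, 161), Rational(1, 2)), -7) = Mul(Mul(Rational(3, 161), Pow(184345, Rational(1, 2))), -7) = Mul(Rational(-3, 23), Pow(184345, Rational(1, 2)))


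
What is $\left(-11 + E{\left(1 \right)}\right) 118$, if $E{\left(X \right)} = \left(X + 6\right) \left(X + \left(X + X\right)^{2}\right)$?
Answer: $2832$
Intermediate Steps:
$E{\left(X \right)} = \left(6 + X\right) \left(X + 4 X^{2}\right)$ ($E{\left(X \right)} = \left(6 + X\right) \left(X + \left(2 X\right)^{2}\right) = \left(6 + X\right) \left(X + 4 X^{2}\right)$)
$\left(-11 + E{\left(1 \right)}\right) 118 = \left(-11 + 1 \left(6 + 4 \cdot 1^{2} + 25 \cdot 1\right)\right) 118 = \left(-11 + 1 \left(6 + 4 \cdot 1 + 25\right)\right) 118 = \left(-11 + 1 \left(6 + 4 + 25\right)\right) 118 = \left(-11 + 1 \cdot 35\right) 118 = \left(-11 + 35\right) 118 = 24 \cdot 118 = 2832$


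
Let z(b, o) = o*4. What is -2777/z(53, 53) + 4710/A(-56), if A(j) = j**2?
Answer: -963769/83104 ≈ -11.597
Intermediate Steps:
z(b, o) = 4*o
-2777/z(53, 53) + 4710/A(-56) = -2777/(4*53) + 4710/((-56)**2) = -2777/212 + 4710/3136 = -2777*1/212 + 4710*(1/3136) = -2777/212 + 2355/1568 = -963769/83104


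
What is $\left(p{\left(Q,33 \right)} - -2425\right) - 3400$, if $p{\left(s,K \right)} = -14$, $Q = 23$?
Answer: $-989$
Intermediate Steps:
$\left(p{\left(Q,33 \right)} - -2425\right) - 3400 = \left(-14 - -2425\right) - 3400 = \left(-14 + 2425\right) - 3400 = 2411 - 3400 = -989$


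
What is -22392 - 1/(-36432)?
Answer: -815785343/36432 ≈ -22392.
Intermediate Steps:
-22392 - 1/(-36432) = -22392 - 1*(-1/36432) = -22392 + 1/36432 = -815785343/36432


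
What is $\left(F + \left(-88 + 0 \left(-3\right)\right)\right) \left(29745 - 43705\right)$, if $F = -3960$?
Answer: $56510080$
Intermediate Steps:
$\left(F + \left(-88 + 0 \left(-3\right)\right)\right) \left(29745 - 43705\right) = \left(-3960 + \left(-88 + 0 \left(-3\right)\right)\right) \left(29745 - 43705\right) = \left(-3960 + \left(-88 + 0\right)\right) \left(-13960\right) = \left(-3960 - 88\right) \left(-13960\right) = \left(-4048\right) \left(-13960\right) = 56510080$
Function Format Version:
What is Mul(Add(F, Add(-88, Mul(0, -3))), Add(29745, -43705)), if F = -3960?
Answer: 56510080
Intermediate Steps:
Mul(Add(F, Add(-88, Mul(0, -3))), Add(29745, -43705)) = Mul(Add(-3960, Add(-88, Mul(0, -3))), Add(29745, -43705)) = Mul(Add(-3960, Add(-88, 0)), -13960) = Mul(Add(-3960, -88), -13960) = Mul(-4048, -13960) = 56510080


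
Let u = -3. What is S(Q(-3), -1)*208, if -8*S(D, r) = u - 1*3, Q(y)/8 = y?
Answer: 156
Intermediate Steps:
Q(y) = 8*y
S(D, r) = 3/4 (S(D, r) = -(-3 - 1*3)/8 = -(-3 - 3)/8 = -1/8*(-6) = 3/4)
S(Q(-3), -1)*208 = (3/4)*208 = 156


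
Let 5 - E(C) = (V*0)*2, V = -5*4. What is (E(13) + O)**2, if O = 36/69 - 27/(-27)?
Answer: 22500/529 ≈ 42.533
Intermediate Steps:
V = -20
E(C) = 5 (E(C) = 5 - (-20*0)*2 = 5 - 0*2 = 5 - 1*0 = 5 + 0 = 5)
O = 35/23 (O = 36*(1/69) - 27*(-1/27) = 12/23 + 1 = 35/23 ≈ 1.5217)
(E(13) + O)**2 = (5 + 35/23)**2 = (150/23)**2 = 22500/529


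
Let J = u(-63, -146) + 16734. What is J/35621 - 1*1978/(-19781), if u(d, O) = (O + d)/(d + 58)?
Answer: 2011502189/3523095005 ≈ 0.57095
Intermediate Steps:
u(d, O) = (O + d)/(58 + d)
J = 83879/5 (J = (-146 - 63)/(58 - 63) + 16734 = -209/(-5) + 16734 = -1/5*(-209) + 16734 = 209/5 + 16734 = 83879/5 ≈ 16776.)
J/35621 - 1*1978/(-19781) = (83879/5)/35621 - 1*1978/(-19781) = (83879/5)*(1/35621) - 1978*(-1/19781) = 83879/178105 + 1978/19781 = 2011502189/3523095005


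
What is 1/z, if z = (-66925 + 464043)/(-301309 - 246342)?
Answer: -547651/397118 ≈ -1.3791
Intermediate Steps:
z = -397118/547651 (z = 397118/(-547651) = 397118*(-1/547651) = -397118/547651 ≈ -0.72513)
1/z = 1/(-397118/547651) = -547651/397118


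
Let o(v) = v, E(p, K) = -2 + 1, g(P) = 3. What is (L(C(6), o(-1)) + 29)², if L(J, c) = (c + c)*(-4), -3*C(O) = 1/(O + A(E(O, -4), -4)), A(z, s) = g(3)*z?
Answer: 1369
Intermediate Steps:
E(p, K) = -1
A(z, s) = 3*z
C(O) = -1/(3*(-3 + O)) (C(O) = -1/(3*(O + 3*(-1))) = -1/(3*(O - 3)) = -1/(3*(-3 + O)))
L(J, c) = -8*c (L(J, c) = (2*c)*(-4) = -8*c)
(L(C(6), o(-1)) + 29)² = (-8*(-1) + 29)² = (8 + 29)² = 37² = 1369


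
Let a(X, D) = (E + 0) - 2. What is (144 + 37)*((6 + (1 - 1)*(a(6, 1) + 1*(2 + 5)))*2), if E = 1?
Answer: 2172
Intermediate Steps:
a(X, D) = -1 (a(X, D) = (1 + 0) - 2 = 1 - 2 = -1)
(144 + 37)*((6 + (1 - 1)*(a(6, 1) + 1*(2 + 5)))*2) = (144 + 37)*((6 + (1 - 1)*(-1 + 1*(2 + 5)))*2) = 181*((6 + 0*(-1 + 1*7))*2) = 181*((6 + 0*(-1 + 7))*2) = 181*((6 + 0*6)*2) = 181*((6 + 0)*2) = 181*(6*2) = 181*12 = 2172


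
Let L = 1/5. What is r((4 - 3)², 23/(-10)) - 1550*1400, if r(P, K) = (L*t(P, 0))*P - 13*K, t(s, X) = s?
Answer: -21699699/10 ≈ -2.1700e+6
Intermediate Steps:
L = ⅕ ≈ 0.20000
r(P, K) = -13*K + P²/5 (r(P, K) = (P/5)*P - 13*K = P²/5 - 13*K = -13*K + P²/5)
r((4 - 3)², 23/(-10)) - 1550*1400 = (-299/(-10) + ((4 - 3)²)²/5) - 1550*1400 = (-299*(-1)/10 + (1²)²/5) - 2170000 = (-13*(-23/10) + (⅕)*1²) - 2170000 = (299/10 + (⅕)*1) - 2170000 = (299/10 + ⅕) - 2170000 = 301/10 - 2170000 = -21699699/10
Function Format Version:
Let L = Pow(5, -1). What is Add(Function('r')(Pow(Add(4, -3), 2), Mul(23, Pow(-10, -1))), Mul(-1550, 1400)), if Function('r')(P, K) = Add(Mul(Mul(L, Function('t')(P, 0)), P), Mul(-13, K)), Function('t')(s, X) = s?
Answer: Rational(-21699699, 10) ≈ -2.1700e+6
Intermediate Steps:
L = Rational(1, 5) ≈ 0.20000
Function('r')(P, K) = Add(Mul(-13, K), Mul(Rational(1, 5), Pow(P, 2))) (Function('r')(P, K) = Add(Mul(Mul(Rational(1, 5), P), P), Mul(-13, K)) = Add(Mul(Rational(1, 5), Pow(P, 2)), Mul(-13, K)) = Add(Mul(-13, K), Mul(Rational(1, 5), Pow(P, 2))))
Add(Function('r')(Pow(Add(4, -3), 2), Mul(23, Pow(-10, -1))), Mul(-1550, 1400)) = Add(Add(Mul(-13, Mul(23, Pow(-10, -1))), Mul(Rational(1, 5), Pow(Pow(Add(4, -3), 2), 2))), Mul(-1550, 1400)) = Add(Add(Mul(-13, Mul(23, Rational(-1, 10))), Mul(Rational(1, 5), Pow(Pow(1, 2), 2))), -2170000) = Add(Add(Mul(-13, Rational(-23, 10)), Mul(Rational(1, 5), Pow(1, 2))), -2170000) = Add(Add(Rational(299, 10), Mul(Rational(1, 5), 1)), -2170000) = Add(Add(Rational(299, 10), Rational(1, 5)), -2170000) = Add(Rational(301, 10), -2170000) = Rational(-21699699, 10)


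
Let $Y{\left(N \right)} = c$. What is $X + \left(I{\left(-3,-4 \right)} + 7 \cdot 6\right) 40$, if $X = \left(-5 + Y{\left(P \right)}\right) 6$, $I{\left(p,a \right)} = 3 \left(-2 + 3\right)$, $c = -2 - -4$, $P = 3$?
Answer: $1782$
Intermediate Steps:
$c = 2$ ($c = -2 + 4 = 2$)
$Y{\left(N \right)} = 2$
$I{\left(p,a \right)} = 3$ ($I{\left(p,a \right)} = 3 \cdot 1 = 3$)
$X = -18$ ($X = \left(-5 + 2\right) 6 = \left(-3\right) 6 = -18$)
$X + \left(I{\left(-3,-4 \right)} + 7 \cdot 6\right) 40 = -18 + \left(3 + 7 \cdot 6\right) 40 = -18 + \left(3 + 42\right) 40 = -18 + 45 \cdot 40 = -18 + 1800 = 1782$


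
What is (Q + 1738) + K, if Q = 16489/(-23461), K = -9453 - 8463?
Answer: -379568547/23461 ≈ -16179.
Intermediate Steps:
K = -17916
Q = -16489/23461 (Q = 16489*(-1/23461) = -16489/23461 ≈ -0.70283)
(Q + 1738) + K = (-16489/23461 + 1738) - 17916 = 40758729/23461 - 17916 = -379568547/23461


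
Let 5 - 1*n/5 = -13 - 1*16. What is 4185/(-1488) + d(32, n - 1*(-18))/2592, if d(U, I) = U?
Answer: -3629/1296 ≈ -2.8002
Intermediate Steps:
n = 170 (n = 25 - 5*(-13 - 1*16) = 25 - 5*(-13 - 16) = 25 - 5*(-29) = 25 + 145 = 170)
4185/(-1488) + d(32, n - 1*(-18))/2592 = 4185/(-1488) + 32/2592 = 4185*(-1/1488) + 32*(1/2592) = -45/16 + 1/81 = -3629/1296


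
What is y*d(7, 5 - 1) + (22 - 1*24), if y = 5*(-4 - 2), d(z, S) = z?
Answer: -212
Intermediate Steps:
y = -30 (y = 5*(-6) = -30)
y*d(7, 5 - 1) + (22 - 1*24) = -30*7 + (22 - 1*24) = -210 + (22 - 24) = -210 - 2 = -212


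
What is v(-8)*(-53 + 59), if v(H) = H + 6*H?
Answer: -336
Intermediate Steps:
v(H) = 7*H
v(-8)*(-53 + 59) = (7*(-8))*(-53 + 59) = -56*6 = -336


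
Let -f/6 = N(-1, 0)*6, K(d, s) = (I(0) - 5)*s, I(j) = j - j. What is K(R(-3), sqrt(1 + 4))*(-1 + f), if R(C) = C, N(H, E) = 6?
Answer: 1085*sqrt(5) ≈ 2426.1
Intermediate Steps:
I(j) = 0
K(d, s) = -5*s (K(d, s) = (0 - 5)*s = -5*s)
f = -216 (f = -36*6 = -6*36 = -216)
K(R(-3), sqrt(1 + 4))*(-1 + f) = (-5*sqrt(1 + 4))*(-1 - 216) = -5*sqrt(5)*(-217) = 1085*sqrt(5)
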